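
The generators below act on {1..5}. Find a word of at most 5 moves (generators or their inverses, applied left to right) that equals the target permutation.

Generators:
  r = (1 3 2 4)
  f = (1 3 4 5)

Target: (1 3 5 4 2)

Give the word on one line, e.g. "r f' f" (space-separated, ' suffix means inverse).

  after f: (1 3 4 5)
  after r: (1 2 4 5 3)
  after f': (1 2 3 5)
  after r': (1 3 5 4 2)

f r f' r'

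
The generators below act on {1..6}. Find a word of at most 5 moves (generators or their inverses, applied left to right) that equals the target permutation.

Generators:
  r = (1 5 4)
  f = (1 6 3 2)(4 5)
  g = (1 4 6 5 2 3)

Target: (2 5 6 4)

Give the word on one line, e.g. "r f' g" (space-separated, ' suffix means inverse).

f g r'

  after f: (1 6 3 2)(4 5)
  after g: (1 5 6)(2 4)
  after r': (2 5 6 4)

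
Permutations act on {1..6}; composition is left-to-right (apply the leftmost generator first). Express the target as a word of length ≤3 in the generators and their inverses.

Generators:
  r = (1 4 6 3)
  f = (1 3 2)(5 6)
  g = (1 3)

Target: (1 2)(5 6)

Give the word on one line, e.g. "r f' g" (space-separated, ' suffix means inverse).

  after f': (1 2 3)(5 6)
  after g': (1 2)(5 6)

f' g'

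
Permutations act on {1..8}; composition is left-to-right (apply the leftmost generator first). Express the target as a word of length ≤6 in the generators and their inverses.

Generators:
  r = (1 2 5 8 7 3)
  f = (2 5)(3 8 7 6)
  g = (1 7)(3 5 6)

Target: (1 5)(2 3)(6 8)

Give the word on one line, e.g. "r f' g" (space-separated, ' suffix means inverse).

g' g' f r f'

  after g': (1 7)(3 6 5)
  after g': (3 5 6)
  after f: (2 5 3)(6 8 7)
  after r: (1 2 8 3 5)(6 7)
  after f': (1 5)(2 3)(6 8)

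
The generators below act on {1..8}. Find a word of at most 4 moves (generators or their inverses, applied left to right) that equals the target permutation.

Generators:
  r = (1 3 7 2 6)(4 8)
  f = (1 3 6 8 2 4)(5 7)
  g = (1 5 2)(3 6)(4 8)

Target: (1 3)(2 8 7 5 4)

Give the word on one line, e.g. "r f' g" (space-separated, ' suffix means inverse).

  after g: (1 5 2)(3 6)(4 8)
  after f': (1 7 5 8 2 4 6)
  after r': (1 3)(2 8 7 5 4)

g f' r'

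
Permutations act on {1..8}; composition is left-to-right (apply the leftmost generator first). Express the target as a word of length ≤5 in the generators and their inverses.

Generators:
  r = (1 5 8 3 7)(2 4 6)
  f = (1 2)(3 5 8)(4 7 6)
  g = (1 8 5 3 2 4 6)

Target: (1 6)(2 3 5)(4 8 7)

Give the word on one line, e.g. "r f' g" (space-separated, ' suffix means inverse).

  after f: (1 2)(3 5 8)(4 7 6)
  after r: (1 4)(2 5 3 8 7)
  after g: (1 6)(2 3 5)(4 8 7)

f r g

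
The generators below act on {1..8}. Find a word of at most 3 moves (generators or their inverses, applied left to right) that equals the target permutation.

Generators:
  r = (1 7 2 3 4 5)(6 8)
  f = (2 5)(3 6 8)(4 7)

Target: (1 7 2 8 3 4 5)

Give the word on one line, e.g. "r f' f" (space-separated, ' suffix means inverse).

r f f

  after r: (1 7 2 3 4 5)(6 8)
  after f: (1 4 2 6 3 7 5)
  after f: (1 7 2 8 3 4 5)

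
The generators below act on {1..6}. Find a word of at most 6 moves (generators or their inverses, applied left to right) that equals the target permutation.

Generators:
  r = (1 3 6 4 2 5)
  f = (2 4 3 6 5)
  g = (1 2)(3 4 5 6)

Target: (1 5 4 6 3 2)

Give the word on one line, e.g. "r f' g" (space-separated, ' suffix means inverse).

g' f' r' f g

  after g': (1 2)(3 6 5 4)
  after f': (1 5 2)
  after r': (1 2 5 4 6 3)
  after f: (1 4 5 3)
  after g: (1 5 4 6 3 2)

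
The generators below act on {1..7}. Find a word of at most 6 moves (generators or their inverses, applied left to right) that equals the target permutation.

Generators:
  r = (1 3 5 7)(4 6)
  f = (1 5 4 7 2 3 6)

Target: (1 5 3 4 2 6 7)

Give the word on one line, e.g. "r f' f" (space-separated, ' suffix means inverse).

  after r: (1 3 5 7)(4 6)
  after f': (1 2 7 6 5 4 3)
  after f': (1 7 3 6)(2 4)
  after r': (1 5 3 4 2 6 7)

r f' f' r'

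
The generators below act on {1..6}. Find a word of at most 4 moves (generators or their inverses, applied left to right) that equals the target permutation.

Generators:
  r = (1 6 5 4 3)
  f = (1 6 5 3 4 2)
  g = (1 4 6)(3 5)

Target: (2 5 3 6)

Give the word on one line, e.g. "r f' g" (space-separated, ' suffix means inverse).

  after g': (1 6 4)(3 5)
  after f: (1 5 4 6 2)
  after r': (1 6 2 3 4)
  after g: (2 5 3 6)

g' f r' g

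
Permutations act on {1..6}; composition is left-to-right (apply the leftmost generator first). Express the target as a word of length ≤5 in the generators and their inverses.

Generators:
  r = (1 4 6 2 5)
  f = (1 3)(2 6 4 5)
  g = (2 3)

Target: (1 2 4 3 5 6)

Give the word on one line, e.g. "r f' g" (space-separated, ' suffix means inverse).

  after f: (1 3)(2 6 4 5)
  after r': (1 3 5 6)(2 4)
  after g: (1 2 4 3 5 6)

f r' g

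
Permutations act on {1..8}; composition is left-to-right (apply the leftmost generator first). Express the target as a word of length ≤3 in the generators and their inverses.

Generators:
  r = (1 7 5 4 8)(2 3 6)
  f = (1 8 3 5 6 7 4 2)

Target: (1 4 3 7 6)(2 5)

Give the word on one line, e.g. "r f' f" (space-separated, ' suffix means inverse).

r f

  after r: (1 7 5 4 8)(2 3 6)
  after f: (1 4 3 7 6)(2 5)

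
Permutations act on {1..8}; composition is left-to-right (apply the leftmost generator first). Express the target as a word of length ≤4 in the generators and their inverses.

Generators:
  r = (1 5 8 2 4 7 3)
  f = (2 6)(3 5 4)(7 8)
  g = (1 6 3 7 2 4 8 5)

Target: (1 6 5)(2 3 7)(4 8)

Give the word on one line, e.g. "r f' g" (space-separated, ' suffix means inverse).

g f' f'

  after g: (1 6 3 7 2 4 8 5)
  after f': (1 2 5)(3 8)(4 7 6)
  after f': (1 6 5)(2 3 7)(4 8)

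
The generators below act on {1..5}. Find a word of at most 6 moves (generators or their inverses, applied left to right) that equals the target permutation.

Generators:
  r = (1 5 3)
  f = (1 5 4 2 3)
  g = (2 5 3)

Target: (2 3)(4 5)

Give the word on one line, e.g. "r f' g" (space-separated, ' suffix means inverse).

f' r f r' g'

  after f': (1 3 2 4 5)
  after r: (2 4 3)
  after f: (1 5 4)
  after r': (3 5 4)
  after g': (2 3)(4 5)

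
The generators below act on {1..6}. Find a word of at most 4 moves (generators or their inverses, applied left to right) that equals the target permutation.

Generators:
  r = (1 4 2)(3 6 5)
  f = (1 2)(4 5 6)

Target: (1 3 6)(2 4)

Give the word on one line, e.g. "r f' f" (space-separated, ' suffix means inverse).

  after r': (1 2 4)(3 5 6)
  after r': (1 4 2)(3 6 5)
  after f': (1 6 4)(3 5)
  after r': (1 3 6)(2 4)

r' r' f' r'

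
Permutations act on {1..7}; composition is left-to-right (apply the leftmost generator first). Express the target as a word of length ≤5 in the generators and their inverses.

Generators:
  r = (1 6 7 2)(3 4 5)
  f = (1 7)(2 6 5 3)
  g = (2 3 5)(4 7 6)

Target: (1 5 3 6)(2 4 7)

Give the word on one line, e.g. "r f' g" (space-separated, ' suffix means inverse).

r f' g'

  after r: (1 6 7 2)(3 4 5)
  after f': (1 2 7 3 4 6)
  after g': (1 5 3 6)(2 4 7)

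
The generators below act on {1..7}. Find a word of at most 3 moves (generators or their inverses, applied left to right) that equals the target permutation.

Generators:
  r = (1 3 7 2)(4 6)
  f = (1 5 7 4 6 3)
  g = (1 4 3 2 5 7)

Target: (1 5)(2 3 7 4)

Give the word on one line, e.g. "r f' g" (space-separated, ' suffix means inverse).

r' f g

  after r': (1 2 7 3)(4 6)
  after f: (1 2 4 3 5 7)
  after g: (1 5)(2 3 7 4)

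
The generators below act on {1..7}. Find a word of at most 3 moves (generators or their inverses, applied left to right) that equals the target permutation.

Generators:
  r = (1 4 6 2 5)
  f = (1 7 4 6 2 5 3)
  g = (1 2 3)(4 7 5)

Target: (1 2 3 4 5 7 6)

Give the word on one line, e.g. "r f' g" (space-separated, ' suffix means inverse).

  after r: (1 4 6 2 5)
  after f: (1 6 5 7 4 2 3)
  after r: (1 2 3 4 5 7 6)

r f r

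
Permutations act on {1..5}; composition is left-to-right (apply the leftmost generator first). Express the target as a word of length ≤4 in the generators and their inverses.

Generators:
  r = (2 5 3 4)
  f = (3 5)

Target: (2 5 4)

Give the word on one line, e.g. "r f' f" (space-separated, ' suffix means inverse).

  after f: (3 5)
  after r': (2 4 3)
  after r': (2 3 4 5)
  after r': (2 5 4)

f r' r' r'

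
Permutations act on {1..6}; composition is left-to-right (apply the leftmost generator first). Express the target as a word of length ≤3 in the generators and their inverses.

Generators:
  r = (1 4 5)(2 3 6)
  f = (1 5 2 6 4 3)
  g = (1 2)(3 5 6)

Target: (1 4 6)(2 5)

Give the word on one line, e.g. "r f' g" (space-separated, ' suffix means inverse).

r g

  after r: (1 4 5)(2 3 6)
  after g: (1 4 6)(2 5)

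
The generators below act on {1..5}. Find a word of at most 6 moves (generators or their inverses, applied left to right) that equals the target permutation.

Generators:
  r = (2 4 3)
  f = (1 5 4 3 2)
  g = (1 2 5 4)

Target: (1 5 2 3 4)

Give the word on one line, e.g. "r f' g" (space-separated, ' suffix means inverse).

  after r: (2 4 3)
  after r: (2 3 4)
  after f: (1 5 4)
  after r': (1 5 2 3 4)

r r f r'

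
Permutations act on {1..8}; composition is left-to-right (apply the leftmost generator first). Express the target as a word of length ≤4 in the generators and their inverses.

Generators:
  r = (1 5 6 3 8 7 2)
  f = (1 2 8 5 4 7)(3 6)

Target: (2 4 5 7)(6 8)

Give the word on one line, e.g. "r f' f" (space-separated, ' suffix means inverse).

  after r': (1 2 7 8 3 6 5)
  after f': (2 4 5 7)(6 8)

r' f'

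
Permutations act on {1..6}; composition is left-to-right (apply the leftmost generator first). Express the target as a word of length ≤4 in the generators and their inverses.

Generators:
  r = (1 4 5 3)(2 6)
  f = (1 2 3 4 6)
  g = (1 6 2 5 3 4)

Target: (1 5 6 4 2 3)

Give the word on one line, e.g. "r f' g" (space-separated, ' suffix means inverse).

r f' g'

  after r: (1 4 5 3)(2 6)
  after f': (1 3 6)(2 4 5)
  after g': (1 5 6 4 2 3)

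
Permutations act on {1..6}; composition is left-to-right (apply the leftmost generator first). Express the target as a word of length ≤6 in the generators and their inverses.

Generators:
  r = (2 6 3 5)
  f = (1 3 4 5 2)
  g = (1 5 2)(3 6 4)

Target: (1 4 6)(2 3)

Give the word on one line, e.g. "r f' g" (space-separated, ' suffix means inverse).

f' r f' g' f

  after f': (1 2 5 4 3)
  after r: (1 6 3)(4 5)
  after f': (1 6)(2 5 3)
  after g': (1 3 5 4 6 2)
  after f: (1 4 6)(2 3)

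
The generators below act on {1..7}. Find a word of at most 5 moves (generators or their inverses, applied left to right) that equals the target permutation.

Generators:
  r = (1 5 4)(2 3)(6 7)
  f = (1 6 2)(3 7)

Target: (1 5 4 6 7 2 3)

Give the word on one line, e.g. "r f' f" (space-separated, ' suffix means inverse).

  after r: (1 5 4)(2 3)(6 7)
  after f': (1 5 4 2 7)(3 6)
  after f': (1 5 4 6 7 2 3)

r f' f'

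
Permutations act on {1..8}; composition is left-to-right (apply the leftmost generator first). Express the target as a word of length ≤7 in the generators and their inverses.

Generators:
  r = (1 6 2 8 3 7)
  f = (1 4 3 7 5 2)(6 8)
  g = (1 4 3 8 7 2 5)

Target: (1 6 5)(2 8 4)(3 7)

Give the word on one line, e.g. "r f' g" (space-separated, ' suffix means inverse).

  after f: (1 4 3 7 5 2)(6 8)
  after r: (1 4 7 5 8 2 6 3)
  after g: (1 3 4 2 6 8 5 7)
  after g: (1 8)(2 6 7 4 5)
  after f: (1 6 5)(2 8 4)(3 7)

f r g g f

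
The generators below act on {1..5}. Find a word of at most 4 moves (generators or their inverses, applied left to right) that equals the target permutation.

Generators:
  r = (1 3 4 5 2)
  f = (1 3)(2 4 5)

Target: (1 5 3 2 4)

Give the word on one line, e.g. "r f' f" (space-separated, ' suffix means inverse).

  after r': (1 2 5 4 3)
  after r': (1 5 3 2 4)

r' r'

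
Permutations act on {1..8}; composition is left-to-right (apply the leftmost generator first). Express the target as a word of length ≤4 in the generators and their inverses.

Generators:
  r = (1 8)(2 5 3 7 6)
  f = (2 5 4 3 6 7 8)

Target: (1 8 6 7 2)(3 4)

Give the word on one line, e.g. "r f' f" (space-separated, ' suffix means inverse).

  after f': (2 8 7 6 3 4 5)
  after r: (1 8 6 7 2)(3 4)

f' r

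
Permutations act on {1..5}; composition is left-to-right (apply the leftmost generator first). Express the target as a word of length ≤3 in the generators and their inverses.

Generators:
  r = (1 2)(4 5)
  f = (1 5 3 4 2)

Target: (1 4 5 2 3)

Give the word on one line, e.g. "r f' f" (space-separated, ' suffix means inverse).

  after f': (1 2 4 3 5)
  after f': (1 4 5 2 3)

f' f'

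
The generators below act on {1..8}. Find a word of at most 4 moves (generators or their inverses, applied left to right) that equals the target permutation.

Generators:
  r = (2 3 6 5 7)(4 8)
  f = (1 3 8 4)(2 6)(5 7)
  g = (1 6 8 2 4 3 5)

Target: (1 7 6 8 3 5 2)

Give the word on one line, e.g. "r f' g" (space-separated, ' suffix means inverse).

  after g: (1 6 8 2 4 3 5)
  after f: (1 2)(3 7 5)(4 8 6)
  after r': (1 7 6 8 3 5 2)

g f r'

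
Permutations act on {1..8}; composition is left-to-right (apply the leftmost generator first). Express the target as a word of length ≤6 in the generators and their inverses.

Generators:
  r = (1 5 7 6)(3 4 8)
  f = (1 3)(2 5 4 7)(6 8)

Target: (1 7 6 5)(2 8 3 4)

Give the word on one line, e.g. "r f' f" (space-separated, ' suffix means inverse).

  after f: (1 3)(2 5 4 7)(6 8)
  after f: (2 4)(5 7)
  after r': (1 6 7)(2 3 8 4)
  after r': (1 7 6 5)(2 8 3 4)

f f r' r'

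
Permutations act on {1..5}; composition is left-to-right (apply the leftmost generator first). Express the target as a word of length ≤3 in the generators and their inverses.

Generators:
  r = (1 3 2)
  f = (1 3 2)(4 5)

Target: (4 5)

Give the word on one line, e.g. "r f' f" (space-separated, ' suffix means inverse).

r' f' r'

  after r': (1 2 3)
  after f': (1 3 2)(4 5)
  after r': (4 5)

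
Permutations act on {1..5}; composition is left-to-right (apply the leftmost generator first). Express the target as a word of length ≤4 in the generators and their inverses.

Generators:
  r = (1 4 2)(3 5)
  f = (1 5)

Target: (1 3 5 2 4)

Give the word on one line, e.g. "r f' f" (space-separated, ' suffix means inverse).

  after f: (1 5)
  after r': (1 3 5 2 4)
  after f': (1 3)(2 4 5)
  after f': (1 3 5 2 4)

f r' f' f'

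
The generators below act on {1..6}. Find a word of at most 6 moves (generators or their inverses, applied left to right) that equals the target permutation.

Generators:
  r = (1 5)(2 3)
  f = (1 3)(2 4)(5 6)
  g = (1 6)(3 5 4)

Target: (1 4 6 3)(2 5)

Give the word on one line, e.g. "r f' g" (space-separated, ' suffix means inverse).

  after g': (1 6)(3 4 5)
  after g': (3 5 4)
  after f': (1 3 6 5 2 4)
  after g': (1 4 6 3)(2 5)

g' g' f' g'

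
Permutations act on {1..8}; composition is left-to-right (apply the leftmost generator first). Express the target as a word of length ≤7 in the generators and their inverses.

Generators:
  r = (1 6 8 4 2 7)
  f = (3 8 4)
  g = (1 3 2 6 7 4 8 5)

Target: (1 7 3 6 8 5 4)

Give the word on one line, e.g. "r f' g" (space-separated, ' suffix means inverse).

g f r r r

  after g: (1 3 2 6 7 4 8 5)
  after f: (1 8 5)(2 6 7 3)
  after r: (1 4 2 8 5 6)(3 7)
  after r: (1 2 4 7 3)(5 8)
  after r: (1 7 3 6 8 5 4)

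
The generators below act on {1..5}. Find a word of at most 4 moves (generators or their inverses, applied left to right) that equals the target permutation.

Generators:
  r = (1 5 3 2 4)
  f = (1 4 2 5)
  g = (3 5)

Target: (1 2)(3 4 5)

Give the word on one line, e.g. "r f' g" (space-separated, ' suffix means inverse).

r f'

  after r: (1 5 3 2 4)
  after f': (1 2)(3 4 5)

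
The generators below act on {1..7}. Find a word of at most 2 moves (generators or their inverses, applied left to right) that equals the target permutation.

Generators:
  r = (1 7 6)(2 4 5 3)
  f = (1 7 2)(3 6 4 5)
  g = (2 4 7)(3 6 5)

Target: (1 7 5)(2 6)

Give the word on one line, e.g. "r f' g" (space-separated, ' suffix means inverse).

g' r

  after g': (2 7 4)(3 5 6)
  after r: (1 7 5)(2 6)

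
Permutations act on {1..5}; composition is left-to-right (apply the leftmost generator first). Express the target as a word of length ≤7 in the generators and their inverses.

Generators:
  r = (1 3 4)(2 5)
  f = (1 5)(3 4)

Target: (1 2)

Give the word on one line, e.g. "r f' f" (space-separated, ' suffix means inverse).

  after f: (1 5)(3 4)
  after r: (1 2 5 3)
  after r: (1 5 4)
  after r: (1 2 5)(3 4)
  after f': (1 2)

f r r r f'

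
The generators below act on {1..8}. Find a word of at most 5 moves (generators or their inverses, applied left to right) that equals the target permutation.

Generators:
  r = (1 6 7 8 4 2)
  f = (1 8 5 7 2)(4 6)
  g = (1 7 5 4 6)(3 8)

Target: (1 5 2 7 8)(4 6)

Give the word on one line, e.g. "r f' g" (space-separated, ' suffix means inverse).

  after f': (1 2 7 5 8)(4 6)
  after r': (1 4)(2 6 8)(5 7)
  after r': (1 8 4 2)(5 6 7)
  after r': (1 7 5)
  after f': (1 5 2 7 8)(4 6)

f' r' r' r' f'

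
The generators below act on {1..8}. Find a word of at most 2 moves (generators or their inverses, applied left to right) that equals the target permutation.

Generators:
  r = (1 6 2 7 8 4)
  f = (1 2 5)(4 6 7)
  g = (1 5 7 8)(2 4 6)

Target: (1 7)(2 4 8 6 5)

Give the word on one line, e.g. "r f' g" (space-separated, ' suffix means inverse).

r' f'

  after r': (1 4 8 7 2 6)
  after f': (1 7)(2 4 8 6 5)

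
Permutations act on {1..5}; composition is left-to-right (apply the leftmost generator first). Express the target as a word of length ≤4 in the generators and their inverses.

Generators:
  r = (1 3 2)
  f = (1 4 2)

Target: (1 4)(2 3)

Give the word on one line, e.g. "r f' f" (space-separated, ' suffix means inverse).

  after r: (1 3 2)
  after r: (1 2 3)
  after f': (1 4)(2 3)

r r f'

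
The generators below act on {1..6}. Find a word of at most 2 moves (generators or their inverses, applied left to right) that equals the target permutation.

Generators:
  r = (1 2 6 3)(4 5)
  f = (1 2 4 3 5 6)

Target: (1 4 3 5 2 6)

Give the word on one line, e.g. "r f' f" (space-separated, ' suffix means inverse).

  after r': (1 3 6 2)(4 5)
  after f': (1 4 3 5 2 6)

r' f'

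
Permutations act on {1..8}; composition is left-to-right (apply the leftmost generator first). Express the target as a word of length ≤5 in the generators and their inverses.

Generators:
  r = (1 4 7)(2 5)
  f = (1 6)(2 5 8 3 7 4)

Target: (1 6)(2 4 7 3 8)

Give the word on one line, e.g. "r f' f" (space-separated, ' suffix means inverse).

  after f': (1 6)(2 4 7 3 8 5)
  after r: (1 6 4)(2 7 3 8)
  after r: (1 6 7 3 8 5 2)
  after r: (1 6)(2 4 7 3 8)

f' r r r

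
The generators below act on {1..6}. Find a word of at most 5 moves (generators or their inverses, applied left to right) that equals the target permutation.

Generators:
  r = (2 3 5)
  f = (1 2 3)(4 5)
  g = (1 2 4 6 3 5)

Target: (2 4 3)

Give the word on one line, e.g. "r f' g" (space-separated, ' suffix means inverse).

  after f: (1 2 3)(4 5)
  after r: (1 3)(2 5 4)
  after f: (2 4 3)

f r f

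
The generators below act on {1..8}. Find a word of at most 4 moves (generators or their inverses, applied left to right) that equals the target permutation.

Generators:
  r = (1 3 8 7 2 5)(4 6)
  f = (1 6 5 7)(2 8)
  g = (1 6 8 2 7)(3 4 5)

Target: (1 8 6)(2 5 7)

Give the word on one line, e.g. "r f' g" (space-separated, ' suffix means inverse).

g g g f

  after g: (1 6 8 2 7)(3 4 5)
  after g: (1 8 7 6 2)(3 5 4)
  after g: (1 2 6 7 8)
  after f: (1 8 6)(2 5 7)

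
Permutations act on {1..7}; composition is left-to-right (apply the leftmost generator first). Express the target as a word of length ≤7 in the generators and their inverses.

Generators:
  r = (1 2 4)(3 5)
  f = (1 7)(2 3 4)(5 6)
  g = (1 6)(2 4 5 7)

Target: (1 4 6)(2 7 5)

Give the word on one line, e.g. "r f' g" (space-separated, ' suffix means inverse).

r' f f r g'

  after r': (1 4 2)(3 5)
  after f: (1 2 7)(3 6 5 4)
  after f: (1 3 5 2)
  after r: (1 5 4)
  after g': (1 4 6)(2 7 5)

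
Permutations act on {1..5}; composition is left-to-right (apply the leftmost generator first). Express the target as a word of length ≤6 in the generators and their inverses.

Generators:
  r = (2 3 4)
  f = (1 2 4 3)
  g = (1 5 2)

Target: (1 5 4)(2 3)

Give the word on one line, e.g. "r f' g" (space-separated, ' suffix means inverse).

  after r: (2 3 4)
  after r: (2 4 3)
  after g: (1 5 2 4 3)
  after f: (1 5 4)(2 3)

r r g f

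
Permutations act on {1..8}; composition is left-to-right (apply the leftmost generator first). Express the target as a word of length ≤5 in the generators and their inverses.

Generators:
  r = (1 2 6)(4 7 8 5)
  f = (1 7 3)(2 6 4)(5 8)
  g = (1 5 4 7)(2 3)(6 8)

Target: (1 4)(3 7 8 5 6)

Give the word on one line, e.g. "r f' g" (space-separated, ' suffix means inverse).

  after r: (1 2 6)(4 7 8 5)
  after f: (1 6 7 5 2 4 3)
  after f: (1 4)(3 7 8 5 6)

r f f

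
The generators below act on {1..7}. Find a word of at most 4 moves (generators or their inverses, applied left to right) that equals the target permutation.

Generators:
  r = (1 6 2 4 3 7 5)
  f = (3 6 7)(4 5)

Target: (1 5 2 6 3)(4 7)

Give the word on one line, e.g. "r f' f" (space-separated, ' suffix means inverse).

  after f: (3 6 7)(4 5)
  after r': (1 5 2 6 3)(4 7)

f r'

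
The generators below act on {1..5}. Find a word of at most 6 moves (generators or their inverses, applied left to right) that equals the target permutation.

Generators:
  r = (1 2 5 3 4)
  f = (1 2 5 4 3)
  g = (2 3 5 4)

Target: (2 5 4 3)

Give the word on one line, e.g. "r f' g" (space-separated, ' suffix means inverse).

  after r': (1 4 3 5 2)
  after f': (1 5)(2 3)
  after f': (1 2 4 5 3)
  after g: (1 3)
  after f: (2 5 4 3)

r' f' f' g f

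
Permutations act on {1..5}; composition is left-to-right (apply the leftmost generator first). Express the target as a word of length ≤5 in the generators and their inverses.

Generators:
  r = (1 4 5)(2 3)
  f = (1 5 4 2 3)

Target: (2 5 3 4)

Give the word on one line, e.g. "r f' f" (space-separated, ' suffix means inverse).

f f r'

  after f: (1 5 4 2 3)
  after f: (1 4 3 5 2)
  after r': (2 5 3 4)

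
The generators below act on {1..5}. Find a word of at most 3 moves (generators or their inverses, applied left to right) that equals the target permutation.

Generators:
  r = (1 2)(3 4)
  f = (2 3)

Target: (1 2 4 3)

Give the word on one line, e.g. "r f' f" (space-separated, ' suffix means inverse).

  after f: (2 3)
  after r: (1 2 4 3)

f r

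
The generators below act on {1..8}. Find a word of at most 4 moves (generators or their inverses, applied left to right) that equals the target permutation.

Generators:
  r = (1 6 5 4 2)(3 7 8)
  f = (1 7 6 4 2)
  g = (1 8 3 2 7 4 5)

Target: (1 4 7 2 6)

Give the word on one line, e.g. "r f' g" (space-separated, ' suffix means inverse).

  after f': (1 2 4 6 7)
  after f': (1 4 7 2 6)

f' f'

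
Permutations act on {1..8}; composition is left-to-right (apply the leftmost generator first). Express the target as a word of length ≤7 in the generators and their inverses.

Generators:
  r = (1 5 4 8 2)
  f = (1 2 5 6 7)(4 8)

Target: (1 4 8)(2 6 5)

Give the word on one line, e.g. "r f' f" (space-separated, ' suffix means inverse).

f r' f f f

  after f: (1 2 5 6 7)(4 8)
  after r': (1 8 5 6 7 2)
  after f: (1 4 8 6)(5 7)
  after f: (1 8 7 6 2 5)
  after f: (1 4 8)(2 6 5)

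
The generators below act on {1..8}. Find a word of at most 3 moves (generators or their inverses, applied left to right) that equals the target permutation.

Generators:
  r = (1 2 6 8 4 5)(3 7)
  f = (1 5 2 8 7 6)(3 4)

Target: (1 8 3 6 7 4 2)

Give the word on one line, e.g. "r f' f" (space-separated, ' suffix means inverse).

r f

  after r: (1 2 6 8 4 5)(3 7)
  after f: (1 8 3 6 7 4 2)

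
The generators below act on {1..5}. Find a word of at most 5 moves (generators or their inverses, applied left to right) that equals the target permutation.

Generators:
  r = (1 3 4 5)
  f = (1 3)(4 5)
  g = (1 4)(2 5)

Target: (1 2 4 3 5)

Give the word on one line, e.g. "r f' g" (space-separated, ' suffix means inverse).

  after r: (1 3 4 5)
  after f': (3 5)
  after g: (1 4)(2 5 3)
  after r: (1 5 4 3 2)
  after g: (1 2 4 3 5)

r f' g r g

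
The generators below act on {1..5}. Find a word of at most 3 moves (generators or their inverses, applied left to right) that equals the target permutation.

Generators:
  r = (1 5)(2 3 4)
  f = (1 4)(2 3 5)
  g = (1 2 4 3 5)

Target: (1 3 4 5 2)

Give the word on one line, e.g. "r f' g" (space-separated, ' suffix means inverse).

  after g': (1 5 3 4 2)
  after f: (1 2 4 3)
  after f: (1 3 4 5 2)

g' f f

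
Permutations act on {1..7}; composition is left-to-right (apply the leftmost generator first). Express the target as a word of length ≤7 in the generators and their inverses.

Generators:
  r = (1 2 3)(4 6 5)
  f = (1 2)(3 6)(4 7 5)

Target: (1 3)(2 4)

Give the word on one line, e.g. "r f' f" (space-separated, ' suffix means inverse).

r f' f' f' r'

  after r: (1 2 3)(4 6 5)
  after f': (2 6 7 4 3)
  after f': (1 2 3)(4 6)(5 7)
  after f': (2 6 5 4 3)
  after r': (1 3)(2 4)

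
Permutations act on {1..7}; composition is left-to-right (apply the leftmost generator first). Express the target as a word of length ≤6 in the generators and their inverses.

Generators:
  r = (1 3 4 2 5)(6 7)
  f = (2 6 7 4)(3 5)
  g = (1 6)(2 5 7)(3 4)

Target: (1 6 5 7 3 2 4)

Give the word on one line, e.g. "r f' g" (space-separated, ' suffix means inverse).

  after f: (2 6 7 4)(3 5)
  after r': (1 5)(2 7 3)
  after g: (1 7 4 3 5 6)
  after r': (1 6 5 7 3 2 4)

f r' g r'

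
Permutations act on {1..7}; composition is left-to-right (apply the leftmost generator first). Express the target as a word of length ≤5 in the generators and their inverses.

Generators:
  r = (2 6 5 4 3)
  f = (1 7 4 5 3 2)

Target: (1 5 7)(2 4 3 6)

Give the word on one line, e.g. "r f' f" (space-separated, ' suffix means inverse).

  after f: (1 7 4 5 3 2)
  after r: (1 7 3 6 5 2)
  after f: (1 4 5)(2 7)(3 6)
  after f: (1 5 7)(2 4 3 6)

f r f f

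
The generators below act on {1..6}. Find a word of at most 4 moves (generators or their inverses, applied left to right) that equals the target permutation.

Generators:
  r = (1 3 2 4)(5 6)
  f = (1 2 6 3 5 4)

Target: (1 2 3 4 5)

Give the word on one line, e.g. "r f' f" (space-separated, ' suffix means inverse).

  after r: (1 3 2 4)(5 6)
  after f': (1 6 3)(2 5)
  after f': (1 2 3 4 5)

r f' f'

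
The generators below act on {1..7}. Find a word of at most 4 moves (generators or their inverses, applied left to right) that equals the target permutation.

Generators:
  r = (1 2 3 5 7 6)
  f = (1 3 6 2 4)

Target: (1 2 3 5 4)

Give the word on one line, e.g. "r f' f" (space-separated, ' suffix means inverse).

r' f' f' r

  after r': (1 6 7 5 3 2)
  after f': (1 3 6 7 5)(2 4)
  after f': (4 6 7 5)
  after r: (1 2 3 5 4)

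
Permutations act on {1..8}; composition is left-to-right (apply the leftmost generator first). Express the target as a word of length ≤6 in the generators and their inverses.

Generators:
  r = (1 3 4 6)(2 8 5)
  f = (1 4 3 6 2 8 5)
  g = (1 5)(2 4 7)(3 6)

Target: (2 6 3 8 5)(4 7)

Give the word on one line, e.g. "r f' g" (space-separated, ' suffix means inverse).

f' r f f g'

  after f': (1 5 8 2 6 3 4)
  after r: (1 2)(3 6 4)
  after f: (1 8 5)(2 4 6 3)
  after f: (1 5 4 2 3 8)
  after g': (2 6 3 8 5)(4 7)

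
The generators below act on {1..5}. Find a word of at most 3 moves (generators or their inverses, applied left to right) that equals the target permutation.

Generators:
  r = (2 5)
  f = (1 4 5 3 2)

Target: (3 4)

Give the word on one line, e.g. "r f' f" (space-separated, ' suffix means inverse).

  after f: (1 4 5 3 2)
  after r: (1 4 2)(3 5)
  after f': (3 4)

f r f'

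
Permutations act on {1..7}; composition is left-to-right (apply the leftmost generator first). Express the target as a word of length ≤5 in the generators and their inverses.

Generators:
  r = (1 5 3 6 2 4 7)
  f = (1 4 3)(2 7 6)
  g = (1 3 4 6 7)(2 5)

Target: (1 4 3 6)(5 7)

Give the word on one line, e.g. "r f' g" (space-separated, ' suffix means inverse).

r r f'

  after r: (1 5 3 6 2 4 7)
  after r: (1 3 2 7 5 6 4)
  after f': (1 4 3 6)(5 7)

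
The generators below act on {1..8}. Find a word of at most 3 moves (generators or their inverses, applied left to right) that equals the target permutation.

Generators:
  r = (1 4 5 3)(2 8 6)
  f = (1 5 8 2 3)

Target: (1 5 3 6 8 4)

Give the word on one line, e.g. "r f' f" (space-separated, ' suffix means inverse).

f' r'

  after f': (1 3 2 8 5)
  after r': (1 5 3 6 8 4)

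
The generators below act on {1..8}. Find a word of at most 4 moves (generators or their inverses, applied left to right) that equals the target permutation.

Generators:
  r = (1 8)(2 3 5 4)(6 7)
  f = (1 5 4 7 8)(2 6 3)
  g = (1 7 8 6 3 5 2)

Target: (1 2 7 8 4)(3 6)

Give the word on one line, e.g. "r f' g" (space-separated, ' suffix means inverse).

g r' f'

  after g: (1 7 8 6 3 5 2)
  after r': (1 6 2 8 7)(4 5)
  after f': (1 2 7 8 4)(3 6)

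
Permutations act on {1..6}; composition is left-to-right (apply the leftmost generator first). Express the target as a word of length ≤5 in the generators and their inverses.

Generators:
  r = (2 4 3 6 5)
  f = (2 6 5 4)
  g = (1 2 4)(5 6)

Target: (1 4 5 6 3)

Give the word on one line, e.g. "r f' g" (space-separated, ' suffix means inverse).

r' g f'

  after r': (2 5 6 3 4)
  after g: (1 2 6 3)
  after f': (1 4 5 6 3)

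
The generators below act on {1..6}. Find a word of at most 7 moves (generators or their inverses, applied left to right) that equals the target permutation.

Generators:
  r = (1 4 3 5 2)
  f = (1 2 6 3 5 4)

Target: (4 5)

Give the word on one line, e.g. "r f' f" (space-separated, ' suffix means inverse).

r' f r f' f'

  after r': (1 2 5 3 4)
  after f: (1 6 3)(2 4)
  after r: (1 6 5 2 3 4)
  after f': (1 2 6 3 5)
  after f': (4 5)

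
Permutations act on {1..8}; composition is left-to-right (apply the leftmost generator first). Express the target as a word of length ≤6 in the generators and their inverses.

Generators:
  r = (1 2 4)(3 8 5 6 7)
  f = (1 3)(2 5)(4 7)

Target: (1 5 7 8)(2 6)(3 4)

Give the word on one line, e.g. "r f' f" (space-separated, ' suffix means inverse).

  after r': (1 4 2)(3 7 6 5 8)
  after f: (1 7 6 2 3 4 5 8)
  after r: (1 3)(2 8)(4 6)
  after r: (1 8 4 7 3 2 5 6)
  after r: (1 5 7 8)(2 6)(3 4)

r' f r r r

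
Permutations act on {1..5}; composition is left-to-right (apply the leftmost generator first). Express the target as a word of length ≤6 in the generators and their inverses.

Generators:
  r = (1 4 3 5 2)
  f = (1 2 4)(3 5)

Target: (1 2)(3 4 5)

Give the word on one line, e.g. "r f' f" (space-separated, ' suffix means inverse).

r r f' r

  after r: (1 4 3 5 2)
  after r: (1 3 2 4 5)
  after f': (1 5 4 3)
  after r: (1 2)(3 4 5)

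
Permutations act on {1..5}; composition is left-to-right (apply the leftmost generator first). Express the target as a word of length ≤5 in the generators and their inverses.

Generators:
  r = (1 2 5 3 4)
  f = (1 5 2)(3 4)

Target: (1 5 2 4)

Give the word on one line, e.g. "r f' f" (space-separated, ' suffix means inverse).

f' r f' f' r

  after f': (1 2 5)(3 4)
  after r: (1 5 2 3)
  after f': (2 4 3)
  after f': (1 2 3 5)
  after r: (1 5 2 4)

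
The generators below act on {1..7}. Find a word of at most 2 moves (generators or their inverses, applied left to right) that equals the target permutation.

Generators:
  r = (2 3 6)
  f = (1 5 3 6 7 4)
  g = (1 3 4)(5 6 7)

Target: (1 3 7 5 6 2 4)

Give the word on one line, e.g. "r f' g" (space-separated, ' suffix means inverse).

  after r: (2 3 6)
  after g: (1 3 7 5 6 2 4)

r g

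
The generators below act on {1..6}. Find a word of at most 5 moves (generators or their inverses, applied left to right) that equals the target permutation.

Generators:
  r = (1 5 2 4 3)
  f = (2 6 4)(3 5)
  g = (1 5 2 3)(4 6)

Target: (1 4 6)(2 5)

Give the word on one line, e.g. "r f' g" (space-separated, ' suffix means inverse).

r g' f r' r'

  after r: (1 5 2 4 3)
  after g': (2 6 4)
  after f: (2 4 6)(3 5)
  after r': (1 3)(4 6 5)
  after r': (1 4 6)(2 5)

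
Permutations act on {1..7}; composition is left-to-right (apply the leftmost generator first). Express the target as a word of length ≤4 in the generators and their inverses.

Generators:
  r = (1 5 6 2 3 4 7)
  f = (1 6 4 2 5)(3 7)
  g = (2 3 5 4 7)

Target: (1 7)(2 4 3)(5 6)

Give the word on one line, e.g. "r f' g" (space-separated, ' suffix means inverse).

r g g

  after r: (1 5 6 2 3 4 7)
  after g: (1 4 2 5 6 3 7)
  after g: (1 7)(2 4 3)(5 6)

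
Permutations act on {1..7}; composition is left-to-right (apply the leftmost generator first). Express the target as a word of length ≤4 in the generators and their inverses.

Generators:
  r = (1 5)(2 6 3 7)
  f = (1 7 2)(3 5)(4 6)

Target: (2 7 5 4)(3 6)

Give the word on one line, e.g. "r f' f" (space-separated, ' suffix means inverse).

  after f: (1 7 2)(3 5)(4 6)
  after r': (1 3)(2 5 6 4)
  after f': (1 5 4 7)(2 3)
  after r: (2 7 5 4)(3 6)

f r' f' r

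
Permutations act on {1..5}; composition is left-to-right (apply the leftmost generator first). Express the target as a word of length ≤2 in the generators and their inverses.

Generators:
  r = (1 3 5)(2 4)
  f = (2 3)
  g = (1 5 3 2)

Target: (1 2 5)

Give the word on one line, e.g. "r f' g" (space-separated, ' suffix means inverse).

  after f: (2 3)
  after g': (1 2 5)

f g'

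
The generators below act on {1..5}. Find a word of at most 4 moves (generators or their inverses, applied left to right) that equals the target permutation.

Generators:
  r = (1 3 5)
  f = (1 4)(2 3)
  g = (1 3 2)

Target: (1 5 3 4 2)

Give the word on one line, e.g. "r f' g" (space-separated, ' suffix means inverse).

r' f g g

  after r': (1 5 3)
  after f: (1 5 2 3 4)
  after g: (1 5)(3 4)
  after g: (1 5 3 4 2)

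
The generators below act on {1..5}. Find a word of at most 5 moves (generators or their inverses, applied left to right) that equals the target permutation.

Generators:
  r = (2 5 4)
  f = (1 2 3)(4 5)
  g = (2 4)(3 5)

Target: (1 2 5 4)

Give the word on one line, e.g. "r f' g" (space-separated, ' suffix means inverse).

  after r': (2 4 5)
  after g': (3 5 4)
  after r': (2 4 3)
  after f: (1 2 5 4)

r' g' r' f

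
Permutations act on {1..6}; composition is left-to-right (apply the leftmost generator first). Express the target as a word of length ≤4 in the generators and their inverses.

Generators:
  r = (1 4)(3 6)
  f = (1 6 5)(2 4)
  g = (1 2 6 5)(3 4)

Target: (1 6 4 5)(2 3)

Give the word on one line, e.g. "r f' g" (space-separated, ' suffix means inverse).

  after f': (1 5 6)(2 4)
  after g: (2 3 4 6)
  after f: (1 6 4 5)(2 3)

f' g f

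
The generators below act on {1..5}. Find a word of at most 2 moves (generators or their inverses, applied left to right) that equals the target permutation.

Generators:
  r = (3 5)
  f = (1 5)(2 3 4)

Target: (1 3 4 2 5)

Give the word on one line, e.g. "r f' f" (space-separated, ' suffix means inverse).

  after f: (1 5)(2 3 4)
  after r': (1 3 4 2 5)

f r'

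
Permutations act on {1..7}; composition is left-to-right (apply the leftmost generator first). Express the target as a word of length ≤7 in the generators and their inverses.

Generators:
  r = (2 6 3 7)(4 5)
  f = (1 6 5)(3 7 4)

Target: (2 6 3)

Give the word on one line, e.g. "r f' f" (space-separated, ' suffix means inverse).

r f' r r f

  after r: (2 6 3 7)(4 5)
  after f': (1 5 7 2)(4 6)
  after r: (1 4 3 7 6 5 2)
  after r: (1 5 6 4 7 3 2)
  after f: (2 6 3)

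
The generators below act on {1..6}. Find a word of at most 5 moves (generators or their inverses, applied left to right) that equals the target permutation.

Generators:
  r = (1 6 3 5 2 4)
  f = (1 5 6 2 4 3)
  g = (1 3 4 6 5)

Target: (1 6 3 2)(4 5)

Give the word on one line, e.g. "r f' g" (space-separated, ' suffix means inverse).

  after r': (1 4 2 5 3 6)
  after g': (1 3 4 2 6 5)
  after r': (1 6 3 2)(4 5)

r' g' r'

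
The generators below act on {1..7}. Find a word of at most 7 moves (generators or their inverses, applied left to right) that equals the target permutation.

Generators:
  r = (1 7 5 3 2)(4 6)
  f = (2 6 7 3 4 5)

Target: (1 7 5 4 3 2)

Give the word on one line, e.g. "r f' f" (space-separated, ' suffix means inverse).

  after r': (1 2 3 5 7)(4 6)
  after f: (1 6 5 3 2 4 7)
  after r: (1 4 5 2 6 3)
  after f: (1 5 6 4 2 7 3)
  after r': (1 7 5 4 3 2)

r' f r f r'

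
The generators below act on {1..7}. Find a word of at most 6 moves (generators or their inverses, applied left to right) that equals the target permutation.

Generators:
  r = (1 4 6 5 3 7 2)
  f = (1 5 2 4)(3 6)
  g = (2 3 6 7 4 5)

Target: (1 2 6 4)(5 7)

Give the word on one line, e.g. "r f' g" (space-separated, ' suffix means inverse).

  after g': (2 5 4 7 6 3)
  after r: (1 4 2 3)(5 6 7)
  after f: (2 6 7)(3 5)
  after f: (1 5 6 7 4)(2 3)
  after g: (1 2 6 4)(5 7)

g' r f f g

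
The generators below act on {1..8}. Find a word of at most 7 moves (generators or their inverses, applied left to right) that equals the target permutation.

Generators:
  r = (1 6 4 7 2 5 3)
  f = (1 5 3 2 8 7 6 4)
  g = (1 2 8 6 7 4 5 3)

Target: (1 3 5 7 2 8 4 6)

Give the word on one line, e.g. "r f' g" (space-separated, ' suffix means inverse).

r f' g f r'

  after r: (1 6 4 7 2 5 3)
  after f': (1 7 3 4 8 2)
  after g: (1 4 6 7)(3 5)
  after f: (2 8 7 5)
  after r': (1 3 5 7 2 8 4 6)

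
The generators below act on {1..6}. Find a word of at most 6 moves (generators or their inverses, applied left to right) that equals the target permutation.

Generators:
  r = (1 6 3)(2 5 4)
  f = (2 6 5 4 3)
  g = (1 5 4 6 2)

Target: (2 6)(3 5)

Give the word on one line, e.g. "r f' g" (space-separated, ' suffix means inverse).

f g' f f g'

  after f: (2 6 5 4 3)
  after g': (1 2 4 3 6)
  after f: (1 6)(2 3 5 4)
  after f: (1 5 3 4 6)
  after g': (2 6)(3 5)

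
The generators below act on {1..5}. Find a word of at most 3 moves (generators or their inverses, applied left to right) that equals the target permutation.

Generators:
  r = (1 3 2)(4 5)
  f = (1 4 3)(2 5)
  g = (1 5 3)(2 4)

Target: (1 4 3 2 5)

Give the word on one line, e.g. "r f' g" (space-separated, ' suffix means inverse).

  after g: (1 5 3)(2 4)
  after r': (1 4 3 2 5)

g r'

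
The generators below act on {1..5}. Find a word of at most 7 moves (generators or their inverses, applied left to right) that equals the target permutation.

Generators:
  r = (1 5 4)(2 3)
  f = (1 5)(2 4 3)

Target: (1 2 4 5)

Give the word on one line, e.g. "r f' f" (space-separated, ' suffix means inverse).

r' f' f' f' f'

  after r': (1 4 5)(2 3)
  after f': (1 2 4)
  after f': (1 3 4 5)
  after f': (1 4)(2 3)
  after f': (1 2 4 5)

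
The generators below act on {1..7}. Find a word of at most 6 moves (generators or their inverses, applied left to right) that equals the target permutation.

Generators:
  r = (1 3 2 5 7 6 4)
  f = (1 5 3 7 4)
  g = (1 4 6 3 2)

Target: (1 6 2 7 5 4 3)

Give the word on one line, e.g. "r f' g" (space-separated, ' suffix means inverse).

r' r' g' r' f

  after r': (1 4 6 7 5 2 3)
  after r': (1 6 5 3 4 7 2)
  after g': (1 4 7 3)(5 6)
  after r': (1 6 2 3 4 5 7)
  after f: (1 6 2 7 5 4 3)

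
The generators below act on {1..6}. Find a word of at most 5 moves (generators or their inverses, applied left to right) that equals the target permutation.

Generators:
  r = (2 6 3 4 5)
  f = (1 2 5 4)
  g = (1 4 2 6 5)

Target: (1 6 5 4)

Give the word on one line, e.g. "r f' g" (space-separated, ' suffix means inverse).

  after f': (1 4 5 2)
  after f': (1 5)(2 4)
  after g': (1 6 2)
  after f: (1 6 5 4)

f' f' g' f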